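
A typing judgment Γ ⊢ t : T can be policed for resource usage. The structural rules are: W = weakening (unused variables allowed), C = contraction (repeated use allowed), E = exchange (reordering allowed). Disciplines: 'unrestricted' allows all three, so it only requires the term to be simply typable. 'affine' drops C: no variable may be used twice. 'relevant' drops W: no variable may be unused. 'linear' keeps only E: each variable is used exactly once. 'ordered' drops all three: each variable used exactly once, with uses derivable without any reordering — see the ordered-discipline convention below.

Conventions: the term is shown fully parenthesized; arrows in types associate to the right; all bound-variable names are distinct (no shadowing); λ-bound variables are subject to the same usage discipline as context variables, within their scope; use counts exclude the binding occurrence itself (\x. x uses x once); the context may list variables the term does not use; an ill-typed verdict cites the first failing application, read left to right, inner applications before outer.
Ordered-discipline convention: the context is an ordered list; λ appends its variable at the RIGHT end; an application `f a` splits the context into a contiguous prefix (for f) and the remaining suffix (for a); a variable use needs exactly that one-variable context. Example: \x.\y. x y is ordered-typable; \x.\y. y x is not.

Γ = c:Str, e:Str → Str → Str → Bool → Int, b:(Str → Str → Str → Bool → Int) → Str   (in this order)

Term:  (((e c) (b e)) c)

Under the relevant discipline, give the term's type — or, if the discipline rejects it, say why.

term : Bool → Int
variable uses: c: 2×; e: 2×; b: 1×
order of uses: e, c, b, e, c
typing: ✓ — Bool → Int
per-discipline verdicts: ordered ✗ · linear ✗ · affine ✗ · relevant ✓ · unrestricted ✓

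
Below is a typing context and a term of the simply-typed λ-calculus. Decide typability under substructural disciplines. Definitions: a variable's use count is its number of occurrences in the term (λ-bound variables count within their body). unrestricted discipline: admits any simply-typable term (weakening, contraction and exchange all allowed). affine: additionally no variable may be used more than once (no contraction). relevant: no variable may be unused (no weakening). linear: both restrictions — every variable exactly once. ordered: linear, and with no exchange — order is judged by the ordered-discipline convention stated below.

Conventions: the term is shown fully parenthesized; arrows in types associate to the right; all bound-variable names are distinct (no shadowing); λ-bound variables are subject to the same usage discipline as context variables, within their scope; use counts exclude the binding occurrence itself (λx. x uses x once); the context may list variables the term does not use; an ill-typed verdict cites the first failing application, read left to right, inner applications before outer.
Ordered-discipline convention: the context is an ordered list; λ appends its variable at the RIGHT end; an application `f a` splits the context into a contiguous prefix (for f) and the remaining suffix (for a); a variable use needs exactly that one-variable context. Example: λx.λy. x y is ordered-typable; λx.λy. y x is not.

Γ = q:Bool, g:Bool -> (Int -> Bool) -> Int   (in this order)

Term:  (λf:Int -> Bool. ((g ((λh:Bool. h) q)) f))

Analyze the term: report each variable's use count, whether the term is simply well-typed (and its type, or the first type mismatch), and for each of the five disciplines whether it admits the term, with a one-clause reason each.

usage: q=1; g=1; f (bound)=1; h (bound)=1
uses in reading order: g, h, q, f
typing: well-typed — term : (Int -> Bool) -> Int
ordered ✗ (no contiguous prefix/suffix split fits g, h, q, f)
linear ✓ (q, g, f, h: one use apiece)
affine ✓ (none of q, g, f, h used more than once)
relevant ✓ (every one of q, g, f, h appears)
unrestricted ✓ (typability at (Int -> Bool) -> Int is all that's needed)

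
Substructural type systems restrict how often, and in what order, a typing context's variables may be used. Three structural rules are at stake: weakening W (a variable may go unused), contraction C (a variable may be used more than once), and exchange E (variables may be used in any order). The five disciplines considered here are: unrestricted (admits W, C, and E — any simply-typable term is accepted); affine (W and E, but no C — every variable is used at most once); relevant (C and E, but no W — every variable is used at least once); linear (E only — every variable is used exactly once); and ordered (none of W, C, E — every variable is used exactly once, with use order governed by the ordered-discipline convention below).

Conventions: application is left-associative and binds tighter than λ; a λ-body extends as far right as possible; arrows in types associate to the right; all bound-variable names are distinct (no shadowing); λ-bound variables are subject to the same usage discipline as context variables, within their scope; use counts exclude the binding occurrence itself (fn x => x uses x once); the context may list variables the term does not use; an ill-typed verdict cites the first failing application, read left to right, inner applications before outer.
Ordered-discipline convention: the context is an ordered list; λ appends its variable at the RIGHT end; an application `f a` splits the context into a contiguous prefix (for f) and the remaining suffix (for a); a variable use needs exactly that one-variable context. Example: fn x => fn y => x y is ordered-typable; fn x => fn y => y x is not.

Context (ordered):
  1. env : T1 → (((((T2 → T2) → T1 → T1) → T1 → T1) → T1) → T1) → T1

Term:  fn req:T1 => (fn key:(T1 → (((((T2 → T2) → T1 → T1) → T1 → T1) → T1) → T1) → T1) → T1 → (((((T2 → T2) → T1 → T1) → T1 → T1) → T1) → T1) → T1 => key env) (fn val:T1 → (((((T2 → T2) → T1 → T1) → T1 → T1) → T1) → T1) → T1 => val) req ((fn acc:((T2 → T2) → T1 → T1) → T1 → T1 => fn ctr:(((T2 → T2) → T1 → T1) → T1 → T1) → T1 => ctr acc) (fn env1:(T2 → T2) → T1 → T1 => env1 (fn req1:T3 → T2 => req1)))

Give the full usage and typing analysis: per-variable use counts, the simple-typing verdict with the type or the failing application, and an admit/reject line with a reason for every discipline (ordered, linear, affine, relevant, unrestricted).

use counts: env: 1; req (bound): 1; key (bound): 1; val (bound): 1; acc (bound): 1; ctr (bound): 1; env1 (bound): 1; req1 (bound): 1
order of uses: key, env, val, req, ctr, acc, env1, req1
typing: ill-typed: an application expects T2 → T2 but receives (T3 → T2) → T3 → T2
ordered: ✗ — fails simple typing
linear: ✗ — a type mismatch blocks all five
affine: ✗ — the type mismatch rejects it
relevant: ✗ — not simply typable
unrestricted: ✗ — fails simple typing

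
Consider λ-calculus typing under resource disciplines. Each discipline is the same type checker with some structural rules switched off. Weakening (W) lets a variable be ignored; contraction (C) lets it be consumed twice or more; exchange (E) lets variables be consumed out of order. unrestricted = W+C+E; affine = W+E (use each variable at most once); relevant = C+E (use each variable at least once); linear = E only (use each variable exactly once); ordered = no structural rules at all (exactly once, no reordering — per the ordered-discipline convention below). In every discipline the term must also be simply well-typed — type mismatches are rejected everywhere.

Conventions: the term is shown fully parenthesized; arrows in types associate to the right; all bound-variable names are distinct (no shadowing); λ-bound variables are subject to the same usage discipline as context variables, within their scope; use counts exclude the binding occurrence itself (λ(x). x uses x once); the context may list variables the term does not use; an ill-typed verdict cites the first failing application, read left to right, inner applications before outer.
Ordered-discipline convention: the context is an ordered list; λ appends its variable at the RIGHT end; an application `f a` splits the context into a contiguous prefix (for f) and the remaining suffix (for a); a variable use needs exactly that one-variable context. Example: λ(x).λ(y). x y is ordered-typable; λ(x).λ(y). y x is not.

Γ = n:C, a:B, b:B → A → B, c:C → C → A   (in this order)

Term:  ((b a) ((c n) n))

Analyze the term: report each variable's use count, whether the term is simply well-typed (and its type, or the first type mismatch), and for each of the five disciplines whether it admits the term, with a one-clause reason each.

use counts: n ×2; a ×1; b ×1; c ×1
use order (left to right): b, a, c, n, n
typing: well-typed at B
ordered ✗ (needs contraction — n ×2)
linear ✗ (needs contraction — n ×2)
affine ✗ (needs contraction — n ×2)
relevant ✓ (every one of n, a, b, c appears)
unrestricted ✓ (well-typed at B; no restrictions here)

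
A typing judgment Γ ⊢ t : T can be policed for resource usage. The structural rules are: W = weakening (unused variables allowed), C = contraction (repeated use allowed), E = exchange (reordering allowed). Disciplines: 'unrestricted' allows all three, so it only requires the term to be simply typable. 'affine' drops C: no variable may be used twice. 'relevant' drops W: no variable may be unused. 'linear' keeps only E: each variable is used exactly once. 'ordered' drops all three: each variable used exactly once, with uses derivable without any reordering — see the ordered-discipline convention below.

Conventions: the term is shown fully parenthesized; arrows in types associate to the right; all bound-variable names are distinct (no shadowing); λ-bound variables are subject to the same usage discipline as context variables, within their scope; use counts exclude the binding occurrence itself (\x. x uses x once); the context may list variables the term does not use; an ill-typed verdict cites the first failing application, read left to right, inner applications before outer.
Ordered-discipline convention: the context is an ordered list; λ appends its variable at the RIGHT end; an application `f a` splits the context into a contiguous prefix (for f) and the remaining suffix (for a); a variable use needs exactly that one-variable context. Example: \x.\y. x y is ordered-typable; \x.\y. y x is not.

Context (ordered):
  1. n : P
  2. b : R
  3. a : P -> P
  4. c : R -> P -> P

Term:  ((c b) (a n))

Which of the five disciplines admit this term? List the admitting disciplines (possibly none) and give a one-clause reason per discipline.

admitting disciplines: linear, affine, relevant, unrestricted
usage: n: 1×; b: 1×; a: 1×; c: 1×
order of uses: c, b, a, n
typing: well-typed at P
ordered ✗ (needs exchange: uses follow c, b, a, n)
linear ✓ (exactly-once usage across n, b, a, c)
affine ✓ (n, b, a, c: no repeats, contraction unneeded)
relevant ✓ (at least one use each (n, b, a, c))
unrestricted ✓ (typability at P is all that's needed)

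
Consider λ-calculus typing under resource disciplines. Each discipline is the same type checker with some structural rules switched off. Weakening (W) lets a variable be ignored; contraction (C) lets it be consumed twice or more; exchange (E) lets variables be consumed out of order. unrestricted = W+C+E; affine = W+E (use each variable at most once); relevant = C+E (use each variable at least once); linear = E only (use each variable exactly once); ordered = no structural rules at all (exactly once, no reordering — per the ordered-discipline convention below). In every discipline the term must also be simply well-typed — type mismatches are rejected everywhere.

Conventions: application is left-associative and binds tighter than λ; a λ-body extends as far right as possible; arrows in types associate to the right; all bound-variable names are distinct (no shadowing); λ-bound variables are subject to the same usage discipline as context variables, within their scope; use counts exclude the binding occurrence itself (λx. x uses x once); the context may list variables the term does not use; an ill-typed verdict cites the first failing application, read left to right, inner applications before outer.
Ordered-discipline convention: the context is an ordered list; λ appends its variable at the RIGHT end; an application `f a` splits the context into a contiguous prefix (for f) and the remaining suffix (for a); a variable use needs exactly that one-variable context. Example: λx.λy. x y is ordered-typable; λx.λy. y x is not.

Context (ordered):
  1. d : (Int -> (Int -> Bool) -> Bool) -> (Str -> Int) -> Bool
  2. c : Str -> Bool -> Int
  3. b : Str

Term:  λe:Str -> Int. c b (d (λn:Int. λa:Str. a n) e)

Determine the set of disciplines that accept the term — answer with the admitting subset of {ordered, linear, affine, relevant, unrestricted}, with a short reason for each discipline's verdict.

accepted by: none
use counts: d: 1×; c: 1×; b: 1×; e (λ-bound): 1×; n (λ-bound): 1×; a (λ-bound): 1×
left-to-right use order: c, b, d, a, n, e
typing: ill-typed: applying a non-function (Str)
ordered ✗ (the type mismatch rejects it)
linear ✗ (not simply typable)
affine ✗ (fails simple typing)
relevant ✗ (a type mismatch blocks all five)
unrestricted ✗ (the type mismatch rejects it)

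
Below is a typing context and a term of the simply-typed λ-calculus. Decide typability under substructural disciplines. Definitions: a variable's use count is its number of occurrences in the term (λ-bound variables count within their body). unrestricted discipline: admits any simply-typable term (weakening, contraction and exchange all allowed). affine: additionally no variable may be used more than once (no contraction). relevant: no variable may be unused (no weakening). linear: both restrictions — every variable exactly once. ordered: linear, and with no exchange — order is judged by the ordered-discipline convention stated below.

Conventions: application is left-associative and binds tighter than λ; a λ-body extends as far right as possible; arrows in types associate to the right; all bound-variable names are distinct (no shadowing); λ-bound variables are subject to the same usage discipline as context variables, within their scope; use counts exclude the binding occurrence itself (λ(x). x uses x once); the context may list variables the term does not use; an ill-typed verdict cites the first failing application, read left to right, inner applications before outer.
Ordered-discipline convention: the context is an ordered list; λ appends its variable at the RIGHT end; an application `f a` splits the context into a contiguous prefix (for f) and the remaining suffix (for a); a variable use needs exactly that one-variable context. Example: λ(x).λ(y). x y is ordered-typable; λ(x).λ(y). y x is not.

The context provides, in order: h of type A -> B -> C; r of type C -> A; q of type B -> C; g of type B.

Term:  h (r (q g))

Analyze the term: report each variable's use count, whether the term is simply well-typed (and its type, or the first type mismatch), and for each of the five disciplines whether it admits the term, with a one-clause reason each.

use counts: h ×1; r ×1; q ×1; g ×1
order of uses: h, r, q, g
typing: well-typed at B -> C
ordered: ✓, one use each (h, r, q, g); ordered split holds
linear: ✓, single use per variable (h, r, q, g)
affine: ✓, at most one use each (h, r, q, g)
relevant: ✓, every one of h, r, q, g appears
unrestricted: ✓, type-checks (B -> C) and nothing is barred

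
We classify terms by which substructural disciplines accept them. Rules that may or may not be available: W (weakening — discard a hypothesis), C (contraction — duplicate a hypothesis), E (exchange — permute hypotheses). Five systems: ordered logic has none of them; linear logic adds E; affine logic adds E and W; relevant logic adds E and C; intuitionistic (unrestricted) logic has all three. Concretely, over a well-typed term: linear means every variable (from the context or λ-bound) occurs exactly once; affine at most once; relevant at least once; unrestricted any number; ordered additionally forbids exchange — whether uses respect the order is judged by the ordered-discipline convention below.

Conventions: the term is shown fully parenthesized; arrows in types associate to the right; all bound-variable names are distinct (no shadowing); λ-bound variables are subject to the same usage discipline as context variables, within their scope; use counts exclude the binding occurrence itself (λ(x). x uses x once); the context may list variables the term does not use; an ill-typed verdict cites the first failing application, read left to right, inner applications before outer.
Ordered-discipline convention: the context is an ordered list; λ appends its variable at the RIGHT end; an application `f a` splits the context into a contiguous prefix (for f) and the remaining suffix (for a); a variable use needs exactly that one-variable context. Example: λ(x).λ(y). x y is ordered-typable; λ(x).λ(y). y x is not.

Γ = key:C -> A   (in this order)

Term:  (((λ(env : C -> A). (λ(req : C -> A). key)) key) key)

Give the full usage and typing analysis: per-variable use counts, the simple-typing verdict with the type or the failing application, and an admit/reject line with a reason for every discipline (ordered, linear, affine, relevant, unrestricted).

usage: key: 3; env (λ-bound): 0; req (λ-bound): 0
order of uses: key, key, key
typing: well-typed at C -> A
ordered: ✗ — repeated use of key ×3; unused: env, req — weakening required
linear: ✗ — repeated use of key ×3; unused: env, req — weakening required
affine: ✗ — repeated use of key ×3
relevant: ✗ — unused: env, req — weakening required
unrestricted: ✓ — typability at C -> A is all that's needed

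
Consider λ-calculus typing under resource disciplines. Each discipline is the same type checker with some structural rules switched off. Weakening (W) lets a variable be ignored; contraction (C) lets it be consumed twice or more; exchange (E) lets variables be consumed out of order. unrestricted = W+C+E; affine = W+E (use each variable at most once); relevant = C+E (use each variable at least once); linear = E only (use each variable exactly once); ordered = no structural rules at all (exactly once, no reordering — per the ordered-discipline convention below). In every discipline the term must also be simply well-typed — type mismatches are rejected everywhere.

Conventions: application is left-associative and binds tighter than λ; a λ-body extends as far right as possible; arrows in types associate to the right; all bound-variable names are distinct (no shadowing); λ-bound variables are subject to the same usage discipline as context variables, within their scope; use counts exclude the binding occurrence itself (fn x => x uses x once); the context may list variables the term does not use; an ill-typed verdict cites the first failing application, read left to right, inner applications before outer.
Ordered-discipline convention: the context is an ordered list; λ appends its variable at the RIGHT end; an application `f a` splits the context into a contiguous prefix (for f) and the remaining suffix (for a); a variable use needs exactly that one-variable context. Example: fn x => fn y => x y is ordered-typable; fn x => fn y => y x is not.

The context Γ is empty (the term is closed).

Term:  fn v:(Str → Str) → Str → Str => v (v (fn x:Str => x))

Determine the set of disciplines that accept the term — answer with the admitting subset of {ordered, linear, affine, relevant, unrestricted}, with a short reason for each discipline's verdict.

admitting disciplines: relevant, unrestricted
counts: v (bound) ×2, x (bound) ×1
order of uses: v, v, x
typing: the term checks, with type ((Str → Str) → Str → Str) → Str → Str
ordered: ✗ — repeated use of v ×2
linear: ✗ — repeated use of v ×2
affine: ✗ — repeated use of v ×2
relevant: ✓ — every one of v, x appears
unrestricted: ✓ — typability at ((Str → Str) → Str → Str) → Str → Str is all that's needed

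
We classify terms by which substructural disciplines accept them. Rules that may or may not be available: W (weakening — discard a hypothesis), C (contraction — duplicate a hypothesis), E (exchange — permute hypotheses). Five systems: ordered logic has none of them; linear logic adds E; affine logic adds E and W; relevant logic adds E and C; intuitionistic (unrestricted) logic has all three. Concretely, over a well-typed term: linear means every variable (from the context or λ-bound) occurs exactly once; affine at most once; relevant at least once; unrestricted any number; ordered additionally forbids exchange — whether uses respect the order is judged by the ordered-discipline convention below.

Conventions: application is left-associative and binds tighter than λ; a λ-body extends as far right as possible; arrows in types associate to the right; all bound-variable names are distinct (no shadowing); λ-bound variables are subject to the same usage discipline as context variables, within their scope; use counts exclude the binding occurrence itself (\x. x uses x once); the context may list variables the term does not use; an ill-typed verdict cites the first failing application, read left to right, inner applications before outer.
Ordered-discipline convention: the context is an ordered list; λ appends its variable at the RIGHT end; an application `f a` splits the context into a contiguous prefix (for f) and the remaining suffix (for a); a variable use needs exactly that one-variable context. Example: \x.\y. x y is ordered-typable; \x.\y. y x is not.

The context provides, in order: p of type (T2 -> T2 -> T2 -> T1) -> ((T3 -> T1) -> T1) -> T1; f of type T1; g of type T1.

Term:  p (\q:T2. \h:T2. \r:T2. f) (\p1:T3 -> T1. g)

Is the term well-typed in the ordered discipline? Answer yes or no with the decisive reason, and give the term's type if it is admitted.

no — unused: q, h, r, p1 — weakening required
counts: p: 1×; f: 1×; g: 1×; q (λ-bound): 0×; h (λ-bound): 0×; r (λ-bound): 0×; p1 (λ-bound): 0×
use order (left to right): p, f, g
typing: well-typed — term : T1
across the five disciplines: ordered ✗ | linear ✗ | affine ✓ | relevant ✗ | unrestricted ✓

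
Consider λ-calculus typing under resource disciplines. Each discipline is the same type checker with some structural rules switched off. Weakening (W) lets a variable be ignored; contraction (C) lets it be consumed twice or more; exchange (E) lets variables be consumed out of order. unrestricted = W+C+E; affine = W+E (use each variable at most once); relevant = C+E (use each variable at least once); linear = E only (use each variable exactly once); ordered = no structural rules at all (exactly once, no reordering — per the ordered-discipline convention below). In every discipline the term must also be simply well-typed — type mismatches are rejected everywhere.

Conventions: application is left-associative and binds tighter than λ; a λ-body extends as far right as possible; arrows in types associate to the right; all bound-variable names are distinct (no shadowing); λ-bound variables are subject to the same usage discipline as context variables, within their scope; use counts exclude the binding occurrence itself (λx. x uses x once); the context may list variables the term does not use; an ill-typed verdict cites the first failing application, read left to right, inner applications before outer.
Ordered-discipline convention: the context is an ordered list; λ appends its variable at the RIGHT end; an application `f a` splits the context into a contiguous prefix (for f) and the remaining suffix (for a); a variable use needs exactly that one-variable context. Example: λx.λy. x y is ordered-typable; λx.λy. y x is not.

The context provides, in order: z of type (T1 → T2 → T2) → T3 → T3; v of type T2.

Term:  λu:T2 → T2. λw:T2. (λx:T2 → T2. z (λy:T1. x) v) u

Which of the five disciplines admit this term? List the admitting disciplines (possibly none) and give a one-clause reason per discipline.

admitted in: none
variable uses: z: 1; v: 1; u [bound]: 1; w [bound]: 0; x [bound]: 1; y [bound]: 0
left-to-right use order: z, x, v, u
typing: ill-typed: an application expects T3 but receives T2
ordered: ✗ — not simply typable
linear: ✗ — fails simple typing
affine: ✗ — a type mismatch blocks all five
relevant: ✗ — the type mismatch rejects it
unrestricted: ✗ — not simply typable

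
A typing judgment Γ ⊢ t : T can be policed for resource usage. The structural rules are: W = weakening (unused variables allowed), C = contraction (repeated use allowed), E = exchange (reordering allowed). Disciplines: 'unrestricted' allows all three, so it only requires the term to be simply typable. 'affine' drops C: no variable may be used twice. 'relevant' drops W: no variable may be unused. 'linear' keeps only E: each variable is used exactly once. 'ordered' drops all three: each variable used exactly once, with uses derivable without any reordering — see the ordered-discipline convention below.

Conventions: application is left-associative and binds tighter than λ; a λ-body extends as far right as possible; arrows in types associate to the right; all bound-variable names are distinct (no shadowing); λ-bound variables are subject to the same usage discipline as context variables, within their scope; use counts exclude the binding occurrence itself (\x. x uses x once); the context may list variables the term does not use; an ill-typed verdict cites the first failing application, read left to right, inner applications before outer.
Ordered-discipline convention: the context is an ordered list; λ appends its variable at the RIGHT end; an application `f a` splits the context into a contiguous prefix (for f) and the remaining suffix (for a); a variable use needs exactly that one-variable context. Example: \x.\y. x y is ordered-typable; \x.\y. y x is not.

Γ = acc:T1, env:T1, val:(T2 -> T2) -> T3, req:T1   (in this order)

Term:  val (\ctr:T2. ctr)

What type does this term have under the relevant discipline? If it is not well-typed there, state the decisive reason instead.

not well-typed under relevant — acc, env, req never used (weakening)
counts: acc ×0, env ×0, val ×1, req ×0, ctr (bound) ×1
uses in reading order: val, ctr
typing: ✓ — T3
per-discipline verdicts: ordered ✗, linear ✗, affine ✓, relevant ✗, unrestricted ✓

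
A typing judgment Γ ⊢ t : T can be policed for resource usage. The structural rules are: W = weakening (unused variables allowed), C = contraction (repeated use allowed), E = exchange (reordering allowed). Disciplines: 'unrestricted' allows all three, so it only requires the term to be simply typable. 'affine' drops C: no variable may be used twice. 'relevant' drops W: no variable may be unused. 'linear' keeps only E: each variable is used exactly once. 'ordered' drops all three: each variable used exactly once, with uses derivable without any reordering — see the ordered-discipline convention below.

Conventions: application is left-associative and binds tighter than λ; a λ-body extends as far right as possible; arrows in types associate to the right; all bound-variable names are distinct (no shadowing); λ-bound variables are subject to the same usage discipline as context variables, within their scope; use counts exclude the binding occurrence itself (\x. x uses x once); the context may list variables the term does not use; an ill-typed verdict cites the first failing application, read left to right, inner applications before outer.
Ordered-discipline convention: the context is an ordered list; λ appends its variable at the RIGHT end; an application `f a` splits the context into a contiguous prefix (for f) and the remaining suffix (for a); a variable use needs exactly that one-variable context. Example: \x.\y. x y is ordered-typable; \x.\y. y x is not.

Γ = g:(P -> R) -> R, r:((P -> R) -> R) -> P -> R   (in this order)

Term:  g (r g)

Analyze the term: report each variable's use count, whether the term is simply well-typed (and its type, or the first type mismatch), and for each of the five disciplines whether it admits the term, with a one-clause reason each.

use counts: g=2; r=1
order of uses: g, r, g
typing: well-typed at R
ordered: ✗, repeated use of g ×2
linear: ✗, repeated use of g ×2
affine: ✗, repeated use of g ×2
relevant: ✓, g, r: all used, weakening unneeded
unrestricted: ✓, simply typable at R; W, C, E all held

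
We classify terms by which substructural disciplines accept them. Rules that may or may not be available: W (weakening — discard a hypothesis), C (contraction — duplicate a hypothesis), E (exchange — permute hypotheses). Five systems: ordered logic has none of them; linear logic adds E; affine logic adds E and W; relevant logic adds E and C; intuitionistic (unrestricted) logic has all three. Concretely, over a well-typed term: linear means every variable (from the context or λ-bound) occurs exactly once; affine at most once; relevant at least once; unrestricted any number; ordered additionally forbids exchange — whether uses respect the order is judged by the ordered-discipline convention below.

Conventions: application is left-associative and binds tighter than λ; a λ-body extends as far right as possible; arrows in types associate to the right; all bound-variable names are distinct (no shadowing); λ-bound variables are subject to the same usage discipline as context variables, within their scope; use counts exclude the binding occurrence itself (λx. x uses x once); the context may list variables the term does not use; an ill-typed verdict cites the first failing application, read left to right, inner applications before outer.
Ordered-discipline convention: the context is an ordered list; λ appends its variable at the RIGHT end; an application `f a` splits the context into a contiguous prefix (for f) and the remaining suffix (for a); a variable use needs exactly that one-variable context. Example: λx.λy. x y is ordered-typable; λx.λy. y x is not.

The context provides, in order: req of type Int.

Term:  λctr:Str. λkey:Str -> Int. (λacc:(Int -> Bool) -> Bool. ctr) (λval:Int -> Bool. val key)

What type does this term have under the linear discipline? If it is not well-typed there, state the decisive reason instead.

not well-typed under linear — not simply typable
usage: req: 0×; ctr [bound]: 1×; key [bound]: 1×; acc [bound]: 0×; val [bound]: 1×
order of uses: ctr, val, key
typing: ill-typed: an argument Str -> Int mismatches the expected Int
summary: ordered ✗, linear ✗, affine ✗, relevant ✗, unrestricted ✗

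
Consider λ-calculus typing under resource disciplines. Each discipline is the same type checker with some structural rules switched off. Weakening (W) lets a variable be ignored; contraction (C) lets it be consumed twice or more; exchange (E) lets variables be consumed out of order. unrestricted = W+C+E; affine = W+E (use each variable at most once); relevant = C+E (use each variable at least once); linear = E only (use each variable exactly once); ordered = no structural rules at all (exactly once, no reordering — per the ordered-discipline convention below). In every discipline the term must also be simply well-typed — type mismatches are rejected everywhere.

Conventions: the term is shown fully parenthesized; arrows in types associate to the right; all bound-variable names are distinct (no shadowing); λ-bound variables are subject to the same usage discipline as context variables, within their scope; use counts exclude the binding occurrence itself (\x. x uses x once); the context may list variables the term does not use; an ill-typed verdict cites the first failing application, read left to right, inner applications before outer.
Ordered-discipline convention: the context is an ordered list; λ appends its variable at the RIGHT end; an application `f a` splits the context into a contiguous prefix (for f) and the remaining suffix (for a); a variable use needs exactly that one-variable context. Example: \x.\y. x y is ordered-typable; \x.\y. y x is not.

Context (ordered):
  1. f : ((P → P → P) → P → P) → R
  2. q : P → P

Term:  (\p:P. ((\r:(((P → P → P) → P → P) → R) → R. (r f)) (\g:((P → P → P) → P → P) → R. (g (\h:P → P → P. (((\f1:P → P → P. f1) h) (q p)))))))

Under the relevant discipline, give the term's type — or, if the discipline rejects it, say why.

term : P → R
variable uses: f: 1; q: 1; p (bound): 1; r (bound): 1; g (bound): 1; h (bound): 1; f1 (bound): 1
uses in reading order: r, f, g, f1, h, q, p
typing: ✓ — P → R
per-discipline verdicts: ordered ✗ · linear ✓ · affine ✓ · relevant ✓ · unrestricted ✓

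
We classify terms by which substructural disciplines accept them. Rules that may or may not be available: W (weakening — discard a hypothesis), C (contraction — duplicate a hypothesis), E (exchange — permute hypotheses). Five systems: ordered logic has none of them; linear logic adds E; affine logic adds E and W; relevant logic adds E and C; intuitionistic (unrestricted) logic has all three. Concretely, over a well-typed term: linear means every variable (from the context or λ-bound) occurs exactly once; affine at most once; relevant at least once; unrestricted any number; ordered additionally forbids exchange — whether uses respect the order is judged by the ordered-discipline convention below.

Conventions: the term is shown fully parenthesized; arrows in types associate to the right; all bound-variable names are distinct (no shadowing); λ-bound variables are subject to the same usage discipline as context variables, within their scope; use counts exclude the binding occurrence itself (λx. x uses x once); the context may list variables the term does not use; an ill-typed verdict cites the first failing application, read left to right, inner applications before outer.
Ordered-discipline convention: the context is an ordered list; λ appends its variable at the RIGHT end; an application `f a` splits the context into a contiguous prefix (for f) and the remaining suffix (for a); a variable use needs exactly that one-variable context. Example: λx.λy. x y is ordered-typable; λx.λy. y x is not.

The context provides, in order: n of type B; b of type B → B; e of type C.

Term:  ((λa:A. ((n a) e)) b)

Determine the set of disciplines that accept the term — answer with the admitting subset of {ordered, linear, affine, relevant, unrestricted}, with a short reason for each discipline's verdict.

accepted by: none
use counts: n ×1, b ×1, e ×1, a (bound) ×1
order of uses: n, a, e, b
typing: ill-typed: applying a non-function (B)
ordered ✗ (the type mismatch rejects it)
linear ✗ (not simply typable)
affine ✗ (fails simple typing)
relevant ✗ (a type mismatch blocks all five)
unrestricted ✗ (the type mismatch rejects it)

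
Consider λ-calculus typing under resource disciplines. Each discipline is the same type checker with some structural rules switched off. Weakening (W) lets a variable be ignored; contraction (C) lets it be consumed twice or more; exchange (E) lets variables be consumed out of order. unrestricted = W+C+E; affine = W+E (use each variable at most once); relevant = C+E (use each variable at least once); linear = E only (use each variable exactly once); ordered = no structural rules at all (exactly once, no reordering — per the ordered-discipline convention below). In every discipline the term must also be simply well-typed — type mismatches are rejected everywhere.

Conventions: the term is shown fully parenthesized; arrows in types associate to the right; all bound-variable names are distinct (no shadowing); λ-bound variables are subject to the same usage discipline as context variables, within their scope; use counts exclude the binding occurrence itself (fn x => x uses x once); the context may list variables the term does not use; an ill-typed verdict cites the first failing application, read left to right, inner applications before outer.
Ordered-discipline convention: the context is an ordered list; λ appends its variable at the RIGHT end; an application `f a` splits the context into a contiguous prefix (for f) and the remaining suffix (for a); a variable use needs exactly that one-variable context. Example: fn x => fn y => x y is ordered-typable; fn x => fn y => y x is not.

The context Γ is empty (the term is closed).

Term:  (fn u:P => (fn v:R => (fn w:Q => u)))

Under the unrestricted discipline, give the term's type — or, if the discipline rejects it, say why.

term : P → R → Q → P
use counts: u (bound) ×1; v (bound) ×0; w (bound) ×0
uses in reading order: u
typing: the term checks, with type P → R → Q → P
across the five disciplines: ordered ✗ | linear ✗ | affine ✓ | relevant ✗ | unrestricted ✓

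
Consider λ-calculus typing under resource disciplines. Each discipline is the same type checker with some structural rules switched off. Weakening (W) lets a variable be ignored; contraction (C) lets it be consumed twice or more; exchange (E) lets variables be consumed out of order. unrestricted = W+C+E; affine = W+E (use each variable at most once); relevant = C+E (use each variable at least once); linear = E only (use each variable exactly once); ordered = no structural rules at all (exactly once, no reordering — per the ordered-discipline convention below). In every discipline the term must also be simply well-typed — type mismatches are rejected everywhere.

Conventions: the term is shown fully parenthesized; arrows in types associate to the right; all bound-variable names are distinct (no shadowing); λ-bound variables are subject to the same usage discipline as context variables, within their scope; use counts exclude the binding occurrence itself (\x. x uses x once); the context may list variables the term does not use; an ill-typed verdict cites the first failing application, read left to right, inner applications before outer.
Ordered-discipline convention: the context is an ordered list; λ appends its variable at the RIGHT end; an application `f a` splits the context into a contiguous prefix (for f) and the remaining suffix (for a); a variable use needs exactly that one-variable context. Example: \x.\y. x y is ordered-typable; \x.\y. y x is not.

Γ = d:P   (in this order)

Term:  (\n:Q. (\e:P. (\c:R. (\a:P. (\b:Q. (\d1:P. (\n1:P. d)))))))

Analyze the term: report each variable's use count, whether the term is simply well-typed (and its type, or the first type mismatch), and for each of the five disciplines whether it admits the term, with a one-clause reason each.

variable uses: d: 1×; n [bound]: 0×; e [bound]: 0×; c [bound]: 0×; a [bound]: 0×; b [bound]: 0×; d1 [bound]: 0×; n1 [bound]: 0×
left-to-right use order: d
typing: the term checks, with type Q -> P -> R -> P -> Q -> P -> P -> P
ordered: ✗, n, e, c, a, b, d1, n1 left unused
linear: ✗, n, e, c, a, b, d1, n1 left unused
affine: ✓, d, n, e, c, a, b, d1, n1: no repeats, contraction unneeded
relevant: ✗, n, e, c, a, b, d1, n1 left unused
unrestricted: ✓, typability at Q -> P -> R -> P -> Q -> P -> P -> P is all that's needed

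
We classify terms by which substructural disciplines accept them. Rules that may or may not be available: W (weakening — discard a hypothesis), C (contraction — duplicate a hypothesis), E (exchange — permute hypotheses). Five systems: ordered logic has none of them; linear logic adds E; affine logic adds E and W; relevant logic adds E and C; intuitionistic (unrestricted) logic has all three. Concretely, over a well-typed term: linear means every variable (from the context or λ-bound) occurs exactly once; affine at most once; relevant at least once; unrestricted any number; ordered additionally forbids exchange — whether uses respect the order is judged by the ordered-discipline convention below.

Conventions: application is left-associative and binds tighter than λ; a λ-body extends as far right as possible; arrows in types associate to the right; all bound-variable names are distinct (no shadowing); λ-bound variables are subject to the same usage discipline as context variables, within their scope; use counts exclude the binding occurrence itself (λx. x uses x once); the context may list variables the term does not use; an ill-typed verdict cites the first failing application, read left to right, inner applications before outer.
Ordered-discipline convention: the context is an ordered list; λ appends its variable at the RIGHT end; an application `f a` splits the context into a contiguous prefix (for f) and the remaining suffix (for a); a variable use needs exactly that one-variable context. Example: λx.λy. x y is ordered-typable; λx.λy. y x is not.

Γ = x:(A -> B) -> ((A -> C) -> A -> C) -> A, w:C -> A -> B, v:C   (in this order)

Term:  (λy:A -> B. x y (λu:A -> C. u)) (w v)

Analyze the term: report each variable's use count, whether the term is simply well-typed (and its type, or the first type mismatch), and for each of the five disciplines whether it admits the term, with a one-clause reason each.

counts: x: 1, w: 1, v: 1, y (λ-bound): 1, u (λ-bound): 1
left-to-right use order: x, y, u, w, v
typing: well-typed — term : A
ordered: ✓ — x, w, v, y, u: once each, no exchange needed
linear: ✓ — exactly-once usage across x, w, v, y, u
affine: ✓ — none of x, w, v, y, u used more than once
relevant: ✓ — every one of x, w, v, y, u appears
unrestricted: ✓ — typability at A is all that's needed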